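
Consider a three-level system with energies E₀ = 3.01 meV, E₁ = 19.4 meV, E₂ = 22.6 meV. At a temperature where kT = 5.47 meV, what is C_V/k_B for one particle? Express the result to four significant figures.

Eᵢ/kT = 0.550274, 3.54662, 4.13163.
Z = Σ e^(−Eᵢ/kT) = e^(−0.550274) + e^(−3.54662) + e^(−4.13163) = 0.576792 + 0.0288219 + 0.0160567 = 0.621671.
⟨E⟩ = 4.27585 meV, ⟨E²⟩ = 39.0469 meV².
C_V/k_B = (⟨E²⟩ − ⟨E⟩²)/(kT)² = (39.0469 − 18.2829)/29.9209 = 0.6940.

0.6940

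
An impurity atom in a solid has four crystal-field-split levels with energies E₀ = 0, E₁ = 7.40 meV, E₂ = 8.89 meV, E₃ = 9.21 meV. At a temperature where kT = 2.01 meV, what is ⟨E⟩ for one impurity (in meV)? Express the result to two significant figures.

0.37 meV

Eᵢ/kT = 0, 3.682, 4.423, 4.582.
Z = Σ e^(−Eᵢ/kT) = e^(−0) + e^(−3.682) + e^(−4.423) + e^(−4.582) = 1.000 + 0.02517 + 0.01200 + 0.01023 = 1.047.
⟨E⟩ = Σ Eᵢ e^(−Eᵢ/kT) / Z = (0·1.000 + 7.40·0.02517 + 8.89·0.01200 + 9.21·0.01023) / 1.047 = 0.37 meV.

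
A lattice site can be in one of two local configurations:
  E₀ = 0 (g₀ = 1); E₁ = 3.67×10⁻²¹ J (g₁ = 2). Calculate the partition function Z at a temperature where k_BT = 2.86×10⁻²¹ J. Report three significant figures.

Z = 1.55

Eᵢ/kT = 0, 1.2832.
Z = Σ gᵢe^(−Eᵢ/kT) = 1·e^(−0) + 2·e^(−1.2832) = 1.0000 + 0.55430 = 1.5543.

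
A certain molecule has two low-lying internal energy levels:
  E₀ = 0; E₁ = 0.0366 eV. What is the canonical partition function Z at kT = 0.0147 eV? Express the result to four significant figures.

Z = 1.083

Eᵢ/kT = 0, 2.48980.
Z = Σ e^(−Eᵢ/kT) = e^(−0) + e^(−2.48980) = 1.00000 + 0.0829266 = 1.08293.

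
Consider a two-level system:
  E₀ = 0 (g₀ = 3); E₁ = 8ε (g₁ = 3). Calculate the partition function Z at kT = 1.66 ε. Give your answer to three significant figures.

Z = 3.02

Eᵢ/kT = 0, 4.8193.
Z = Σ gᵢe^(−Eᵢ/kT) = 3·e^(−0) + 3·e^(−4.8193) = 3.0000 + 0.024217 = 3.0242.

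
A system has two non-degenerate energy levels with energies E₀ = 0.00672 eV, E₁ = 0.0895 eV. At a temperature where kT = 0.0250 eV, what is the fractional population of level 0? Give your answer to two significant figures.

0.96

Eᵢ/kT = 0.2688, 3.580.
Z = Σ e^(−Eᵢ/kT) = e^(−0.2688) + e^(−3.580) = 0.7643 + 0.02788 = 0.7922.
P₀ = e^(−E₀/kT) / Z = 0.7643/0.7922 = 0.96.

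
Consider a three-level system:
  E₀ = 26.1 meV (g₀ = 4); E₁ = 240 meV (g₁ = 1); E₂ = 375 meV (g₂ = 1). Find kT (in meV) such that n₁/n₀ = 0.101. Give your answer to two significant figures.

240 meV

n₁/n₀ = (g₁/g₀) exp[−(E₁−E₀)/kT] = 0.101.
⇒ (E₁−E₀)/kT = ln((1/4)/0.101) = ln(2.475) = 0.9062.
kT = 213.9 meV / 0.9062 = 240 meV.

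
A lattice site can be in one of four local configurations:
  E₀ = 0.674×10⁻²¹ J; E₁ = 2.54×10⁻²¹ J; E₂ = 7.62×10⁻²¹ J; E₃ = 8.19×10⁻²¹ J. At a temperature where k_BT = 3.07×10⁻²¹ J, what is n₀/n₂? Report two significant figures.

n₀/n₂ = exp[−(E₀−E₂)/kT] = exp(−(-6.946 ×10⁻²¹ J)/(3.07 ×10⁻²¹ J)) = exp(2.263) = 9.6.

9.6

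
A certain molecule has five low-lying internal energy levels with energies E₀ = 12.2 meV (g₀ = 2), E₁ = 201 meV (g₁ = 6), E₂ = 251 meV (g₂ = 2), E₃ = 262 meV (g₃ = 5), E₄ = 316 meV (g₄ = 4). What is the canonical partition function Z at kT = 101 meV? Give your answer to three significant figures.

Z = 3.31

Eᵢ/kT = 0.12079, 1.9901, 2.4851, 2.5941, 3.1287.
Z = Σ gᵢe^(−Eᵢ/kT) = 2·e^(−0.12079) + 6·e^(−1.9901) + 2·e^(−2.4851) + 5·e^(−2.5941) + 4·e^(−3.1287) = 1.7724 + 0.82009 + 0.16663 + 0.37357 + 0.17510 = 3.3078.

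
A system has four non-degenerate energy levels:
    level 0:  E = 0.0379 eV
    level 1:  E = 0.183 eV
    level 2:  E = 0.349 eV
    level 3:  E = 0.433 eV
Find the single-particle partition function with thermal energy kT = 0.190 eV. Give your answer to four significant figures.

Z = 1.463

Eᵢ/kT = 0.199474, 0.963158, 1.83684, 2.27895.
Z = Σ e^(−Eᵢ/kT) = e^(−0.199474) + e^(−0.963158) + e^(−1.83684) + e^(−2.27895) = 0.819162 + 0.381686 + 0.159320 + 0.102392 = 1.46256.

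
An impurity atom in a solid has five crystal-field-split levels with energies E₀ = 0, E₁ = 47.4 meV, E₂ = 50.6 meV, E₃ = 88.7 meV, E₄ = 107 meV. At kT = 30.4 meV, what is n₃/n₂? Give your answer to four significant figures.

n₃/n₂ = exp[−(E₃−E₂)/kT] = exp(−(38.1 meV)/(30.4 meV)) = exp(-1.25329) = 0.2856.

0.2856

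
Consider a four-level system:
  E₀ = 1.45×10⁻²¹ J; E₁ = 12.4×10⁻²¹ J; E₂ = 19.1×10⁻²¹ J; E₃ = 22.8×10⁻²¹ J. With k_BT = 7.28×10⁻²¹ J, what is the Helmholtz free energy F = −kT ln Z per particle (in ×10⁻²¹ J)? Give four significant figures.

-0.8098 ×10⁻²¹ J

Eᵢ/kT = 0.199176, 1.70330, 2.62363, 3.13187.
Z = Σ e^(−Eᵢ/kT) = e^(−0.199176) + e^(−1.70330) + e^(−2.62363) + e^(−3.13187) = 0.819406 + 0.182082 + 0.0725391 + 0.0436361 = 1.11766.
F = −kT ln Z = −7.28 × ln(1.11766) = −7.28 × 0.111237 = -0.8098 ×10⁻²¹ J.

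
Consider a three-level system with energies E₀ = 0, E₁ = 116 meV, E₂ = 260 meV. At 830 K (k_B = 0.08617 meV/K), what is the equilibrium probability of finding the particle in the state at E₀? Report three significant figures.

0.817

k_BT = 0.08617 × 830 K = 71.521 meV.
Eᵢ/kT = 0, 1.6219, 3.6353.
Z = Σ e^(−Eᵢ/kT) = e^(−0) + e^(−1.6219) + e^(−3.6353) = 1.0000 + 0.19752 + 0.026376 = 1.2239.
P₀ = e^(−E₀/kT) / Z = 1.0000/1.2239 = 0.817.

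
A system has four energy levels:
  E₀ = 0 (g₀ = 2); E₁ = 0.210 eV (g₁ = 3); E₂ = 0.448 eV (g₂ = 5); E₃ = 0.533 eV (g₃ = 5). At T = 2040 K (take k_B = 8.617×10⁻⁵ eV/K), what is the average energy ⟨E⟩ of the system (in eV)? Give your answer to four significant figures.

0.1396 eV

k_BT = 8.617×10⁻⁵ × 2040 K = 0.175787 eV.
Eᵢ/kT = 0, 1.19463, 2.54854, 3.03208.
Z = Σ gᵢe^(−Eᵢ/kT) = 2·e^(−0) + 3·e^(−1.19463) + 5·e^(−2.54854) + 5·e^(−3.03208) = 2.00000 + 0.908448 + 0.390979 + 0.241076 = 3.54050.
⟨E⟩ = Σ Eᵢ gᵢe^(−Eᵢ/kT) / Z = (0·2.00000 + 0.210·0.908448 + 0.448·0.390979 + 0.533·0.241076) / 3.54050 = 0.1396 eV.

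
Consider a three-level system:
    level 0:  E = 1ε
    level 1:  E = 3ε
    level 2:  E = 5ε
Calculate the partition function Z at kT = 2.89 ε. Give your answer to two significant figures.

Eᵢ/kT = 0.3460, 1.038, 1.730.
Z = Σ e^(−Eᵢ/kT) = e^(−0.3460) + e^(−1.038) + e^(−1.730) = 0.7075 + 0.3542 + 0.1773 = 1.239.

Z = 1.2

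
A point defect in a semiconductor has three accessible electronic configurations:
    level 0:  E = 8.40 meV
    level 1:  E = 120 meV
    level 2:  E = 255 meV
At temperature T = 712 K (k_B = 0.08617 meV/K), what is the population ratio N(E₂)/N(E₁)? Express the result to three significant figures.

0.111

k_BT = 0.08617 × 712 K = 61.353 meV.
n₂/n₁ = exp[−(E₂−E₁)/kT] = exp(−(135 meV)/(61.353 meV)) = exp(-2.2004) = 0.111.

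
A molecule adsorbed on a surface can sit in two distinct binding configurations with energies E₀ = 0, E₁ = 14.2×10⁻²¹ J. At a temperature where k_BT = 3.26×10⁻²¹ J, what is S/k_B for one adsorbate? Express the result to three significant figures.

Eᵢ/kT = 0, 4.3558.
Z = Σ e^(−Eᵢ/kT) = e^(−0) + e^(−4.3558) = 1.0000 + 0.012832 = 1.0128.
⟨E⟩ = Σ EᵢPᵢ = 0.17991 ×10⁻²¹ J.
S/k_B = ln Z + ⟨E⟩/kT = ln(1.0128) + 0.17991/3.26 = 0.012719 + 0.055187 = 0.0679.

0.0679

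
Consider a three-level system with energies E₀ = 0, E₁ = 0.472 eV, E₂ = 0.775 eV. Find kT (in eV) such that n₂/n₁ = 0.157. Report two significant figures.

0.16 eV

n₂/n₁ = exp[−(E₂−E₁)/kT] = 0.157.
⇒ (E₂−E₁)/kT = ln(1/0.157) = ln(6.369) = 1.851.
kT = 0.303 eV / 1.851 = 0.16 eV.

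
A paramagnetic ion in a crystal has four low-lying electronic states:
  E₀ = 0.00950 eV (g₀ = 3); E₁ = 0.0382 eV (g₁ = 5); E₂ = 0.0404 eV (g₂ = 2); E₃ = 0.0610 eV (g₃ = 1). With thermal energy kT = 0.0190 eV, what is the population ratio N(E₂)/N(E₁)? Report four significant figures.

0.3563

n₂/n₁ = (g₂/g₁) exp[−(E₂−E₁)/kT] = (2/5) × exp(−(0.0022 eV)/(0.0190 eV)) = (2/5) × exp(-0.115789) = 0.3563.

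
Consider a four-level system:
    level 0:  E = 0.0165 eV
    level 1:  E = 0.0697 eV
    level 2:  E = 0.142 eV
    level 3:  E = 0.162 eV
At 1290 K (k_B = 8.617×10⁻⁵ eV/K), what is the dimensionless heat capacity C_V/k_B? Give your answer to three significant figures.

0.249

k_BT = 8.617×10⁻⁵ × 1290 K = 0.11116 eV.
Eᵢ/kT = 0.14843, 0.62702, 1.2774, 1.4574.
Z = Σ e^(−Eᵢ/kT) = e^(−0.14843) + e^(−0.62702) + e^(−1.2774) + e^(−1.4574) = 0.86206 + 0.53418 + 0.27876 + 0.23284 = 1.9078.
⟨E⟩ = 0.067492 eV, ⟨E²⟩ = 0.0076325 eV².
C_V/k_B = (⟨E²⟩ − ⟨E⟩²)/(kT)² = (0.0076325 − 0.0045552)/0.012357 = 0.249.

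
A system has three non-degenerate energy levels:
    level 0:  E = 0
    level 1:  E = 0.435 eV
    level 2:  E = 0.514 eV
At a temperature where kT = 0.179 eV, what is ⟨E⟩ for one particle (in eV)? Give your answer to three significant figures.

Eᵢ/kT = 0, 2.4302, 2.8715.
Z = Σ e^(−Eᵢ/kT) = e^(−0) + e^(−2.4302) + e^(−2.8715) = 1.0000 + 0.088019 + 0.056614 = 1.1446.
⟨E⟩ = Σ Eᵢ e^(−Eᵢ/kT) / Z = (0·1.0000 + 0.435·0.088019 + 0.514·0.056614) / 1.1446 = 0.0589 eV.

0.0589 eV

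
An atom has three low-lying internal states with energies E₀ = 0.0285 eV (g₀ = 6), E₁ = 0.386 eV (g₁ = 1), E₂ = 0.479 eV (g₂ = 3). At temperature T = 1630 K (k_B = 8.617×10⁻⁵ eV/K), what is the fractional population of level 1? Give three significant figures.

k_BT = 8.617×10⁻⁵ × 1630 K = 0.14046 eV.
Eᵢ/kT = 0.20290, 2.7481, 3.4102.
Z = Σ gᵢe^(−Eᵢ/kT) = 6·e^(−0.20290) + 1·e^(−2.7481) + 3·e^(−3.4102) = 4.8982 + 0.064049 + 0.099104 = 5.0614.
P₁ = g₁ e^(−E₁/kT) / Z = 0.064049/5.0614 = 0.0127.

0.0127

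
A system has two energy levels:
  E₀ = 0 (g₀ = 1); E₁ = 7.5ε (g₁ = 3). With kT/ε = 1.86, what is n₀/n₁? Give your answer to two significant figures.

19

n₀/n₁ = (g₀/g₁) exp[−(E₀−E₁)/kT] = (1/3) × exp(−(-7.5ε)/(1.86ε)) = (1/3) × exp(4.032) = 19.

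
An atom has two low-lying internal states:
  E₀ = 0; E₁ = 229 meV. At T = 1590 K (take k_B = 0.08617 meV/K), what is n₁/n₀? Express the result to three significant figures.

k_BT = 0.08617 × 1590 K = 137.01 meV.
n₁/n₀ = exp[−(E₁−E₀)/kT] = exp(−(229 meV)/(137.01 meV)) = exp(-1.6714) = 0.188.

0.188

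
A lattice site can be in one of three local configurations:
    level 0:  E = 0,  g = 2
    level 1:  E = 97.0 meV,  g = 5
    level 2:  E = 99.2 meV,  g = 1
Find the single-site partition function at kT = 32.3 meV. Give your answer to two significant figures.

Z = 2.3

Eᵢ/kT = 0, 3.003, 3.071.
Z = Σ gᵢe^(−Eᵢ/kT) = 2·e^(−0) + 5·e^(−3.003) + 1·e^(−3.071) = 2.000 + 0.2482 + 0.04637 = 2.295.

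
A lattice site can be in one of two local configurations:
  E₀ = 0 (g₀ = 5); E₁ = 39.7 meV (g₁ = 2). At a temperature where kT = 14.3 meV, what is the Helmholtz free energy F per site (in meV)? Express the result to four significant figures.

Eᵢ/kT = 0, 2.77622.
Z = Σ gᵢe^(−Eᵢ/kT) = 5·e^(−0) + 2·e^(−2.77622) = 5.00000 + 0.124547 = 5.12455.
F = −kT ln Z = −14.3 × ln(5.12455) = −14.3 × 1.63404 = -23.37 meV.

-23.37 meV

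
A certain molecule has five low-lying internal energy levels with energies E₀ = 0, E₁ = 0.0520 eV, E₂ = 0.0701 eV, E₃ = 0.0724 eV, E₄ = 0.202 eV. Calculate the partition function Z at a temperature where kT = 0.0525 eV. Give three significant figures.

Eᵢ/kT = 0, 0.99048, 1.3352, 1.3790, 3.8476.
Z = Σ e^(−Eᵢ/kT) = e^(−0) + e^(−0.99048) + e^(−1.3352) + e^(−1.3790) + e^(−3.8476) = 1.0000 + 0.37140 + 0.26311 + 0.25183 + 0.021331 = 1.9077.

Z = 1.91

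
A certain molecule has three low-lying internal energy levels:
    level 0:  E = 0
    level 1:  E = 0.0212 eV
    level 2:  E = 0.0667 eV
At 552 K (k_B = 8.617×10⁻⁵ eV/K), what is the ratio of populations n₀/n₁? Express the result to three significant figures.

1.56

k_BT = 8.617×10⁻⁵ × 552 K = 0.047566 eV.
n₀/n₁ = exp[−(E₀−E₁)/kT] = exp(−(-0.0212 eV)/(0.047566 eV)) = exp(0.44570) = 1.56.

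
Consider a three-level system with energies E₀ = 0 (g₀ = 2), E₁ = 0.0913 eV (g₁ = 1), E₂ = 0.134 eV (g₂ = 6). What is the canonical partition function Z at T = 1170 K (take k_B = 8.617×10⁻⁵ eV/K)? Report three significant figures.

k_BT = 8.617×10⁻⁵ × 1170 K = 0.10082 eV.
Eᵢ/kT = 0, 0.90557, 1.3291.
Z = Σ gᵢe^(−Eᵢ/kT) = 2·e^(−0) + 1·e^(−0.90557) + 6·e^(−1.3291) = 2.0000 + 0.40431 + 1.5883 = 3.9926.

Z = 3.99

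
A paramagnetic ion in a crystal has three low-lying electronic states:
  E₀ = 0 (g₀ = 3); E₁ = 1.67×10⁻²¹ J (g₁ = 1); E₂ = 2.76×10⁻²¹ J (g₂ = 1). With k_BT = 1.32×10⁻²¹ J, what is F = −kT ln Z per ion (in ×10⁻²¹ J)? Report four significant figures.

Eᵢ/kT = 0, 1.26515, 2.09091.
Z = Σ gᵢe^(−Eᵢ/kT) = 3·e^(−0) + 1·e^(−1.26515) + 1·e^(−2.09091) = 3.00000 + 0.282197 + 0.123575 = 3.40577.
F = −kT ln Z = −1.32 × ln(3.40577) = −1.32 × 1.22547 = -1.618 ×10⁻²¹ J.

-1.618 ×10⁻²¹ J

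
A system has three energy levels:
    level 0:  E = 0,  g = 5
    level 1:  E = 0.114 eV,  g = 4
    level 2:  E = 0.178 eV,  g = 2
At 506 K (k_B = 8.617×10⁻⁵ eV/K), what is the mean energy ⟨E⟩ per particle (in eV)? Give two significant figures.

k_BT = 8.617×10⁻⁵ × 506 K = 0.04360 eV.
Eᵢ/kT = 0, 2.615, 4.083.
Z = Σ gᵢe^(−Eᵢ/kT) = 5·e^(−0) + 4·e^(−2.615) + 2·e^(−4.083) = 5.000 + 0.2927 + 0.03371 = 5.326.
⟨E⟩ = Σ Eᵢ gᵢe^(−Eᵢ/kT) / Z = (0·5.000 + 0.114·0.2927 + 0.178·0.03371) / 5.326 = 0.0074 eV.

0.0074 eV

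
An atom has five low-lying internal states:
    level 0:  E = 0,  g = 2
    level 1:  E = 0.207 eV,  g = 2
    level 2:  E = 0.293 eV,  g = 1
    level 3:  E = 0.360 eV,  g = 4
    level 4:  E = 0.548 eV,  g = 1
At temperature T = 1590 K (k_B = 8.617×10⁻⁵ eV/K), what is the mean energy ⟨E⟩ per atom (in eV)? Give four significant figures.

k_BT = 8.617×10⁻⁵ × 1590 K = 0.137010 eV.
Eᵢ/kT = 0, 1.51084, 2.13853, 2.62755, 3.99971.
Z = Σ gᵢe^(−Eᵢ/kT) = 2·e^(−0) + 2·e^(−1.51084) + 1·e^(−2.13853) + 4·e^(−2.62755) + 1·e^(−3.99971) = 2.00000 + 0.441449 + 0.117828 + 0.289021 + 0.0183210 = 2.86662.
⟨E⟩ = Σ Eᵢ gᵢe^(−Eᵢ/kT) / Z = (0·2.00000 + 0.207·0.441449 + 0.293·0.117828 + 0.360·0.289021 + 0.548·0.0183210) / 2.86662 = 0.08372 eV.

0.08372 eV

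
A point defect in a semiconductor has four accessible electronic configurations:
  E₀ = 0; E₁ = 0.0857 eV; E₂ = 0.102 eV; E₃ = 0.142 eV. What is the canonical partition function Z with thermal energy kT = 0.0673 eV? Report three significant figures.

Eᵢ/kT = 0, 1.2734, 1.5156, 2.1100.
Z = Σ e^(−Eᵢ/kT) = e^(−0) + e^(−1.2734) + e^(−1.5156) + e^(−2.1100) = 1.0000 + 0.27988 + 0.21968 + 0.12124 = 1.6208.

Z = 1.62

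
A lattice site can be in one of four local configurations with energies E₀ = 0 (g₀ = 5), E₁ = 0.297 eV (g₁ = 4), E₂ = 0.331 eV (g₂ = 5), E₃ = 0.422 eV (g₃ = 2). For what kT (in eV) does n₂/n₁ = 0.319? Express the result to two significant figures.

0.025 eV

n₂/n₁ = (g₂/g₁) exp[−(E₂−E₁)/kT] = 0.319.
⇒ (E₂−E₁)/kT = ln((5/4)/0.319) = ln(3.918) = 1.366.
kT = 0.034 eV / 1.366 = 0.025 eV.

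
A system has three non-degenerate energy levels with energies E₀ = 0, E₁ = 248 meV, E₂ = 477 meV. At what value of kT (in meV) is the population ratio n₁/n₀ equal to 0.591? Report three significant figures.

n₁/n₀ = exp[−(E₁−E₀)/kT] = 0.591.
⇒ (E₁−E₀)/kT = ln(1/0.591) = ln(1.6920) = 0.52591.
kT = 248 meV / 0.52591 = 472 meV.

472 meV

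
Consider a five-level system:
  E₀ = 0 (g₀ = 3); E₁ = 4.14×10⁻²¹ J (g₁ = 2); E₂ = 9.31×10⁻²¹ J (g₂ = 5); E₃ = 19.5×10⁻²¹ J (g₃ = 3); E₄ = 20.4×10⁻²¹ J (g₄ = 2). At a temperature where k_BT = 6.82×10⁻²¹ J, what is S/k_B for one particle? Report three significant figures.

Eᵢ/kT = 0, 0.60704, 1.3651, 2.8592, 2.9912.
Z = Σ gᵢe^(−Eᵢ/kT) = 3·e^(−0) + 2·e^(−0.60704) + 5·e^(−1.3651) + 3·e^(−2.8592) + 2·e^(−2.9912) = 3.0000 + 1.0899 + 1.2768 + 0.17194 + 0.10045 = 5.6391.
⟨E⟩ = Σ EᵢPᵢ = 3.8661 ×10⁻²¹ J.
S/k_B = ln Z + ⟨E⟩/kT = ln(5.6391) + 3.8661/6.82 = 1.7297 + 0.56688 = 2.30.

2.30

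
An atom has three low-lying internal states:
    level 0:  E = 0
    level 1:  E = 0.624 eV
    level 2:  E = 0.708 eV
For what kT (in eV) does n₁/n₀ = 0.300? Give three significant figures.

0.518 eV

n₁/n₀ = exp[−(E₁−E₀)/kT] = 0.300.
⇒ (E₁−E₀)/kT = ln(1/0.300) = ln(3.3333) = 1.2040.
kT = 0.624 eV / 1.2040 = 0.518 eV.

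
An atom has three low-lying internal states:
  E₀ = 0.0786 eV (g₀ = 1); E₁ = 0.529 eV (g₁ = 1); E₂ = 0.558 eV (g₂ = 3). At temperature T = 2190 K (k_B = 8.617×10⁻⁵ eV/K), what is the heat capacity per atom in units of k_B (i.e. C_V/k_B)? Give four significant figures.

1.162

k_BT = 8.617×10⁻⁵ × 2190 K = 0.188712 eV.
Eᵢ/kT = 0.416508, 2.80321, 2.95689.
Z = Σ gᵢe^(−Eᵢ/kT) = 1·e^(−0.416508) + 1·e^(−2.80321) + 3·e^(−2.95689) = 0.659345 + 0.0606152 + 0.155941 = 0.875901.
⟨E⟩ = 0.195119 eV, ⟨E²⟩ = 0.0794501 eV².
C_V/k_B = (⟨E²⟩ − ⟨E⟩²)/(kT)² = (0.0794501 − 0.0380714)/0.0356122 = 1.162.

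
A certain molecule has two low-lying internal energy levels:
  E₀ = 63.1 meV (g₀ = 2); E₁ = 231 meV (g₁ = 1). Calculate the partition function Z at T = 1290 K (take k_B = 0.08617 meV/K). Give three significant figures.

k_BT = 0.08617 × 1290 K = 111.16 meV.
Eᵢ/kT = 0.56765, 2.0781.
Z = Σ gᵢe^(−Eᵢ/kT) = 2·e^(−0.56765) + 1·e^(−2.0781) = 1.1337 + 0.12517 = 1.2589.

Z = 1.26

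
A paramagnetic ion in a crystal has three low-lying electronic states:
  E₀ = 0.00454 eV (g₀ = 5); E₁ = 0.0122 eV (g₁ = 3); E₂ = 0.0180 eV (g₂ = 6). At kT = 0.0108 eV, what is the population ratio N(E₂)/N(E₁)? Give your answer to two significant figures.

1.2

n₂/n₁ = (g₂/g₁) exp[−(E₂−E₁)/kT] = (6/3) × exp(−(0.0058 eV)/(0.0108 eV)) = (6/3) × exp(-0.5370) = 1.2.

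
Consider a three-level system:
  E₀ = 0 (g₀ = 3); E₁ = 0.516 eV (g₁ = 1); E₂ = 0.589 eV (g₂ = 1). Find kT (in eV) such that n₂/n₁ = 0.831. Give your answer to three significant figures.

0.394 eV

n₂/n₁ = (g₂/g₁) exp[−(E₂−E₁)/kT] = 0.831.
⇒ (E₂−E₁)/kT = ln((1/1)/0.831) = ln(1.2034) = 0.18515.
kT = 0.073 eV / 0.18515 = 0.394 eV.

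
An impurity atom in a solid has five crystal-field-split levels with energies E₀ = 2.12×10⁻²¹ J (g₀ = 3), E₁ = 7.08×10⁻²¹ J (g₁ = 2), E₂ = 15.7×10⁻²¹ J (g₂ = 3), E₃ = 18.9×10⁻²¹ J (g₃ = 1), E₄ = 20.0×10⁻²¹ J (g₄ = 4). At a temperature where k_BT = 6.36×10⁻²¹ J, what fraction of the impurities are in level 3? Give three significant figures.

0.0156

Eᵢ/kT = 0.33333, 1.1132, 2.4686, 2.9717, 3.1447.
Z = Σ gᵢe^(−Eᵢ/kT) = 3·e^(−0.33333) + 2·e^(−1.1132) + 3·e^(−2.4686) + 1·e^(−2.9717) + 4·e^(−3.1447) = 2.1496 + 0.65701 + 0.25411 + 0.051216 + 0.17232 = 3.2843.
P₃ = g₃ e^(−E₃/kT) / Z = 0.051216/3.2843 = 0.0156.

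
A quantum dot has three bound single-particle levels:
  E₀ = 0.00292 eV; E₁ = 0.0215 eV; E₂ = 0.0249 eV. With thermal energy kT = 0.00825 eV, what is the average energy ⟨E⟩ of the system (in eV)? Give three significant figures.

Eᵢ/kT = 0.35394, 2.6061, 3.0182.
Z = Σ e^(−Eᵢ/kT) = e^(−0.35394) + e^(−2.6061) + e^(−3.0182) = 0.70192 + 0.073822 + 0.048889 = 0.82463.
⟨E⟩ = Σ Eᵢ e^(−Eᵢ/kT) / Z = (0.00292·0.70192 + 0.0215·0.073822 + 0.0249·0.048889) / 0.82463 = 0.00589 eV.

0.00589 eV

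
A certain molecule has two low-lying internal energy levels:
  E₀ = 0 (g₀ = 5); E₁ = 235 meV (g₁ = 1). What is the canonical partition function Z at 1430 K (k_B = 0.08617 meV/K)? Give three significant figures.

k_BT = 0.08617 × 1430 K = 123.22 meV.
Eᵢ/kT = 0, 1.9072.
Z = Σ gᵢe^(−Eᵢ/kT) = 5·e^(−0) + 1·e^(−1.9072) = 5.0000 + 0.14850 = 5.1485.

Z = 5.15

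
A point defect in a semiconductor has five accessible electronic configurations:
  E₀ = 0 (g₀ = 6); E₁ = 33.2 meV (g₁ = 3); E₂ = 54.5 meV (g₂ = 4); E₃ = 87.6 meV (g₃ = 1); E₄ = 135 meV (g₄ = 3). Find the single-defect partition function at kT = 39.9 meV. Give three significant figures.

Eᵢ/kT = 0, 0.83208, 1.3659, 2.1955, 3.3835.
Z = Σ gᵢe^(−Eᵢ/kT) = 6·e^(−0) + 3·e^(−0.83208) + 4·e^(−1.3659) + 1·e^(−2.1955) + 3·e^(−3.3835) = 6.0000 + 1.3054 + 1.0206 + 0.11130 + 0.10179 = 8.5391.

Z = 8.54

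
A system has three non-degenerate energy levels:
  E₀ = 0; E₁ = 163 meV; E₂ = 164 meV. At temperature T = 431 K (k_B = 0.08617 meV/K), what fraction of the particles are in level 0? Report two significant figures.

0.98

k_BT = 0.08617 × 431 K = 37.14 meV.
Eᵢ/kT = 0, 4.389, 4.416.
Z = Σ e^(−Eᵢ/kT) = e^(−0) + e^(−4.389) + e^(−4.416) = 1.000 + 0.01241 + 0.01208 = 1.024.
P₀ = e^(−E₀/kT) / Z = 1.000/1.024 = 0.98.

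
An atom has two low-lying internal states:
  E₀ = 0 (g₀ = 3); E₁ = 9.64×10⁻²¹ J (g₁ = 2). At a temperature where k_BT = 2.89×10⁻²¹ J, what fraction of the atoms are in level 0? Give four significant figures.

Eᵢ/kT = 0, 3.33564.
Z = Σ gᵢe^(−Eᵢ/kT) = 3·e^(−0) + 2·e^(−3.33564) = 3.00000 + 0.0711836 = 3.07118.
P₀ = g₀ e^(−E₀/kT) / Z = 3.00000/3.07118 = 0.9768.

0.9768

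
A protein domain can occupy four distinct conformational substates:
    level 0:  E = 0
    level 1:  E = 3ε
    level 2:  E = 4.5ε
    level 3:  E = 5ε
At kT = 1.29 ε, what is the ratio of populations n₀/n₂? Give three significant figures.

n₀/n₂ = exp[−(E₀−E₂)/kT] = exp(−(-4.5ε)/(1.29ε)) = exp(3.4884) = 32.7.

32.7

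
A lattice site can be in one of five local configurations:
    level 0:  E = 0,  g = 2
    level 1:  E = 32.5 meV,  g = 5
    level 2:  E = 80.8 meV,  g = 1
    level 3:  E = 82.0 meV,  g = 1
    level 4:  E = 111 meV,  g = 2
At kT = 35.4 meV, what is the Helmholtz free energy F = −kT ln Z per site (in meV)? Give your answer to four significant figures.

Eᵢ/kT = 0, 0.918079, 2.28249, 2.31638, 3.13559.
Z = Σ gᵢe^(−Eᵢ/kT) = 2·e^(−0) + 5·e^(−0.918079) + 1·e^(−2.28249) + 1·e^(−2.31638) + 2·e^(−3.13559) = 2.00000 + 1.99643 + 0.102030 + 0.0986300 + 0.0869482 = 4.28404.
F = −kT ln Z = −35.4 × ln(4.28404) = −35.4 × 1.45490 = -51.50 meV.

-51.50 meV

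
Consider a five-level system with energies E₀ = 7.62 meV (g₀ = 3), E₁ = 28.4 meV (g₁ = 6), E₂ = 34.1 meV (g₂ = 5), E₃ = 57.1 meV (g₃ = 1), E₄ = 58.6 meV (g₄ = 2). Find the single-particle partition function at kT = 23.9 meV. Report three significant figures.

Z = 5.47

Eᵢ/kT = 0.31883, 1.1883, 1.4268, 2.3891, 2.4519.
Z = Σ gᵢe^(−Eᵢ/kT) = 3·e^(−0.31883) + 6·e^(−1.1883) + 5·e^(−1.4268) + 1·e^(−2.3891) + 2·e^(−2.4519) = 2.1810 + 1.8284 + 1.2004 + 0.091712 + 0.17226 = 5.4738.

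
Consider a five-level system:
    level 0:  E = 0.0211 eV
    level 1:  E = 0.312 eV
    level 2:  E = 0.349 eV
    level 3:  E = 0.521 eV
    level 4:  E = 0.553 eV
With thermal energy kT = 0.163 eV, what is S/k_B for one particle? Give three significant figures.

Eᵢ/kT = 0.12945, 1.9141, 2.1411, 3.1963, 3.3926.
Z = Σ e^(−Eᵢ/kT) = e^(−0.12945) + e^(−1.9141) + e^(−2.1411) + e^(−3.1963) + e^(−3.3926) = 0.87858 + 0.14747 + 0.11753 + 0.040913 + 0.033621 = 1.2181.
⟨E⟩ = Σ EᵢPᵢ = 0.11943 eV.
S/k_B = ln Z + ⟨E⟩/kT = ln(1.2181) + 0.11943/0.163 = 0.19729 + 0.73270 = 0.930.

0.930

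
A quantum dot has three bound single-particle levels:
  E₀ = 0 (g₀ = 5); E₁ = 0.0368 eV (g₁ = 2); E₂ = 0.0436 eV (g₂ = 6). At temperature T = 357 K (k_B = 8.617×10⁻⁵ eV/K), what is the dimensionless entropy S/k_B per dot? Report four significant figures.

2.349

k_BT = 8.617×10⁻⁵ × 357 K = 0.0307627 eV.
Eᵢ/kT = 0, 1.19625, 1.41730.
Z = Σ gᵢe^(−Eᵢ/kT) = 5·e^(−0) + 2·e^(−1.19625) + 6·e^(−1.41730) = 5.00000 + 0.604652 + 1.45421 = 7.05886.
⟨E⟩ = Σ EᵢPᵢ = 0.0121344 eV.
S/k_B = ln Z + ⟨E⟩/kT = ln(7.05886) + 0.0121344/0.0307627 = 1.95428 + 0.394452 = 2.349.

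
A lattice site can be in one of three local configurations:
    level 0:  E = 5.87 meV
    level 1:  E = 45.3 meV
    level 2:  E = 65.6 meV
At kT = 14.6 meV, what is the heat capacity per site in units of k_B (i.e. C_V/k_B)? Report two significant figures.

0.66

Eᵢ/kT = 0.4021, 3.103, 4.493.
Z = Σ e^(−Eᵢ/kT) = e^(−0.4021) + e^(−3.103) + e^(−4.493) = 0.6689 + 0.04491 + 0.01119 = 0.7250.
⟨E⟩ = 9.234 meV, ⟨E²⟩ = 225.3 meV².
C_V/k_B = (⟨E²⟩ − ⟨E⟩²)/(kT)² = (225.3 − 85.27)/213.2 = 0.66.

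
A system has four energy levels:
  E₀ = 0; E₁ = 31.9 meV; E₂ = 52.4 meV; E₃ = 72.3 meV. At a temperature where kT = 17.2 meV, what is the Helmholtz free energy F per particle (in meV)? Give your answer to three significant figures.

-3.41 meV

Eᵢ/kT = 0, 1.8547, 3.0465, 4.2035.
Z = Σ e^(−Eᵢ/kT) = e^(−0) + e^(−1.8547) + e^(−3.0465) + e^(−4.2035) = 1.0000 + 0.15650 + 0.047525 + 0.014943 = 1.2190.
F = −kT ln Z = −17.2 × ln(1.2190) = −17.2 × 0.19803 = -3.41 meV.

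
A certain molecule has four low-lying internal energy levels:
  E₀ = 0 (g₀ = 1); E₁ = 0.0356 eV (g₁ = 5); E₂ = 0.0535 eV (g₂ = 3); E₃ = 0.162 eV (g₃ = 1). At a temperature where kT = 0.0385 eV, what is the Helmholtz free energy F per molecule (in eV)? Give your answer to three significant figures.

Eᵢ/kT = 0, 0.92468, 1.3896, 4.2078.
Z = Σ gᵢe^(−Eᵢ/kT) = 1·e^(−0) + 5·e^(−0.92468) + 3·e^(−1.3896) + 1·e^(−4.2078) = 1.0000 + 1.9833 + 0.74752 + 0.014879 = 3.7457.
F = −kT ln Z = −0.0385 × ln(3.7457) = −0.0385 × 1.3206 = -0.0508 eV.

-0.0508 eV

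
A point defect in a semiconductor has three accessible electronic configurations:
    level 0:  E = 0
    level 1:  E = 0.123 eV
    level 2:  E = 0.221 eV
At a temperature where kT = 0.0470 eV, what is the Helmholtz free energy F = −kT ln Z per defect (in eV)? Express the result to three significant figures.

-0.00371 eV

Eᵢ/kT = 0, 2.6170, 4.7021.
Z = Σ e^(−Eᵢ/kT) = e^(−0) + e^(−2.6170) + e^(−4.7021) = 1.0000 + 0.073022 + 0.0090762 = 1.0821.
F = −kT ln Z = −0.0470 × ln(1.0821) = −0.0470 × 0.078904 = -0.00371 eV.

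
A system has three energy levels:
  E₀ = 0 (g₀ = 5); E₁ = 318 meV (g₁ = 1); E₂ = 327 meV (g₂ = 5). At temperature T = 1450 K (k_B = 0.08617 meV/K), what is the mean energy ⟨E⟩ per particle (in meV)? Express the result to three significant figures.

k_BT = 0.08617 × 1450 K = 124.95 meV.
Eᵢ/kT = 0, 2.5450, 2.6170.
Z = Σ gᵢe^(−Eᵢ/kT) = 5·e^(−0) + 1·e^(−2.5450) + 5·e^(−2.6170) = 5.0000 + 0.078473 + 0.36511 = 5.4436.
⟨E⟩ = Σ Eᵢ gᵢe^(−Eᵢ/kT) / Z = (0·5.0000 + 318·0.078473 + 327·0.36511) / 5.4436 = 26.5 meV.

26.5 meV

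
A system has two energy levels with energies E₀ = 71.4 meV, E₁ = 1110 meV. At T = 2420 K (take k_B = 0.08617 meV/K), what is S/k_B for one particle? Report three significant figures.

0.0408

k_BT = 0.08617 × 2420 K = 208.53 meV.
Eᵢ/kT = 0.34240, 5.3230.
Z = Σ e^(−Eᵢ/kT) = e^(−0.34240) + e^(−5.3230) = 0.71006 + 0.0048781 = 0.71494.
⟨E⟩ = Σ EᵢPᵢ = 78.486 meV.
S/k_B = ln Z + ⟨E⟩/kT = ln(0.71494) + 78.486/208.53 = -0.33556 + 0.37638 = 0.0408.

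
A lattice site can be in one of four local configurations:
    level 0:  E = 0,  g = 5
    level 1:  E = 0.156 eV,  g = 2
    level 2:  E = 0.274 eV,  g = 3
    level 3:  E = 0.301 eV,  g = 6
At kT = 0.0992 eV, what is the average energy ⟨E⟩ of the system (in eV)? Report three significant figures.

Eᵢ/kT = 0, 1.5726, 2.7621, 3.0343.
Z = Σ gᵢe^(−Eᵢ/kT) = 5·e^(−0) + 2·e^(−1.5726) + 3·e^(−2.7621) + 6·e^(−3.0343) = 5.0000 + 0.41501 + 0.18948 + 0.28865 = 5.8931.
⟨E⟩ = Σ Eᵢ gᵢe^(−Eᵢ/kT) / Z = (0·5.0000 + 0.156·0.41501 + 0.274·0.18948 + 0.301·0.28865) / 5.8931 = 0.0345 eV.

0.0345 eV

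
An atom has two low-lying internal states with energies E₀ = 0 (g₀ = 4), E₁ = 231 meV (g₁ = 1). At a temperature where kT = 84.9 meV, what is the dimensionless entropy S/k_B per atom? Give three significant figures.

Eᵢ/kT = 0, 2.7208.
Z = Σ gᵢe^(−Eᵢ/kT) = 4·e^(−0) + 1·e^(−2.7208) = 4.0000 + 0.065822 = 4.0658.
⟨E⟩ = Σ EᵢPᵢ = 3.7397 meV.
S/k_B = ln Z + ⟨E⟩/kT = ln(4.0658) + 3.7397/84.9 = 1.4026 + 0.044048 = 1.45.

1.45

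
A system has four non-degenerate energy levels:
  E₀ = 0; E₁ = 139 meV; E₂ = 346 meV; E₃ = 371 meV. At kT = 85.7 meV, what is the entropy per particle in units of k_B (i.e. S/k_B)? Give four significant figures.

Eᵢ/kT = 0, 1.62194, 4.03734, 4.32905.
Z = Σ e^(−Eᵢ/kT) = e^(−0) + e^(−1.62194) + e^(−4.03734) + e^(−4.32905) = 1.00000 + 0.197515 + 0.0176443 + 0.0131801 = 1.22834.
⟨E⟩ = Σ EᵢPᵢ = 31.3019 meV.
S/k_B = ln Z + ⟨E⟩/kT = ln(1.22834) + 31.3019/85.7 = 0.205664 + 0.365250 = 0.5709.

0.5709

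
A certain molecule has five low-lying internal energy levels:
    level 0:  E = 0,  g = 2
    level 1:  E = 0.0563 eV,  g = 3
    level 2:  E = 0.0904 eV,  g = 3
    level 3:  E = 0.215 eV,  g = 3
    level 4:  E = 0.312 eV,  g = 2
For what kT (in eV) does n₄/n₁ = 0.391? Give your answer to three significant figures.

0.479 eV

n₄/n₁ = (g₄/g₁) exp[−(E₄−E₁)/kT] = 0.391.
⇒ (E₄−E₁)/kT = ln((2/3)/0.391) = ln(1.7050) = 0.53357.
kT = 0.2557 eV / 0.53357 = 0.479 eV.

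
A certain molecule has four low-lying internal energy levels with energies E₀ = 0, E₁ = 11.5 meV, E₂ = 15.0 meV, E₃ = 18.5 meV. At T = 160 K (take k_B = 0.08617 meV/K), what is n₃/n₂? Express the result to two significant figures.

k_BT = 0.08617 × 160 K = 13.79 meV.
n₃/n₂ = exp[−(E₃−E₂)/kT] = exp(−(3.5 meV)/(13.79 meV)) = exp(-0.2538) = 0.78.

0.78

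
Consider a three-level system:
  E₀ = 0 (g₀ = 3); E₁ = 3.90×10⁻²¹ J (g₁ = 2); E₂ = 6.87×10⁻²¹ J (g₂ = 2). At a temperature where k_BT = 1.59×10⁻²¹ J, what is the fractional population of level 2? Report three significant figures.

0.00831

Eᵢ/kT = 0, 2.4528, 4.3208.
Z = Σ gᵢe^(−Eᵢ/kT) = 3·e^(−0) + 2·e^(−2.4528) + 2·e^(−4.3208) = 3.0000 + 0.17210 + 0.026578 = 3.1987.
P₂ = g₂ e^(−E₂/kT) / Z = 0.026578/3.1987 = 0.00831.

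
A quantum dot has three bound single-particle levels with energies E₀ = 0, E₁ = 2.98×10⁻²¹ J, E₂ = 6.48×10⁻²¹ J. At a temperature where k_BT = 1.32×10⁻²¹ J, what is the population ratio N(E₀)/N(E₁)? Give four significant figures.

9.560

n₀/n₁ = exp[−(E₀−E₁)/kT] = exp(−(-2.98 ×10⁻²¹ J)/(1.32 ×10⁻²¹ J)) = exp(2.25758) = 9.560.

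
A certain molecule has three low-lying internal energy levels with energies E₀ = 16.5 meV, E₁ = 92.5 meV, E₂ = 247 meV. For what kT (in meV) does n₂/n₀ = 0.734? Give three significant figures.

745 meV

n₂/n₀ = exp[−(E₂−E₀)/kT] = 0.734.
⇒ (E₂−E₀)/kT = ln(1/0.734) = ln(1.3624) = 0.30925.
kT = 230.5 meV / 0.30925 = 745 meV.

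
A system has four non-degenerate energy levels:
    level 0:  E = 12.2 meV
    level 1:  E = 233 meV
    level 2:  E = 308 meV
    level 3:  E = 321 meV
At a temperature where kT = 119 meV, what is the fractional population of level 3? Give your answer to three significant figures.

0.0568

Eᵢ/kT = 0.10252, 1.9580, 2.5882, 2.6975.
Z = Σ e^(−Eᵢ/kT) = e^(−0.10252) + e^(−1.9580) + e^(−2.5882) + e^(−2.6975) = 0.90256 + 0.14114 + 0.075155 + 0.067374 = 1.1862.
P₃ = e^(−E₃/kT) / Z = 0.067374/1.1862 = 0.0568.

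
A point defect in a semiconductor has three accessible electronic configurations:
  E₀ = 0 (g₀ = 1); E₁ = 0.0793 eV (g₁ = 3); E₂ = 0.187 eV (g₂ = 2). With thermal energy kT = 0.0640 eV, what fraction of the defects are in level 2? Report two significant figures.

0.054

Eᵢ/kT = 0, 1.239, 2.922.
Z = Σ gᵢe^(−Eᵢ/kT) = 1·e^(−0) + 3·e^(−1.239) + 2·e^(−2.922) = 1.000 + 0.8690 + 0.1077 = 1.977.
P₂ = g₂ e^(−E₂/kT) / Z = 0.1077/1.977 = 0.054.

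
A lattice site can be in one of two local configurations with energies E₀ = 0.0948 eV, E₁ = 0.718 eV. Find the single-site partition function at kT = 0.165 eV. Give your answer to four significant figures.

Eᵢ/kT = 0.574545, 4.35152.
Z = Σ e^(−Eᵢ/kT) = e^(−0.574545) + e^(−4.35152) = 0.562961 + 0.0128872 = 0.575848.

Z = 0.5758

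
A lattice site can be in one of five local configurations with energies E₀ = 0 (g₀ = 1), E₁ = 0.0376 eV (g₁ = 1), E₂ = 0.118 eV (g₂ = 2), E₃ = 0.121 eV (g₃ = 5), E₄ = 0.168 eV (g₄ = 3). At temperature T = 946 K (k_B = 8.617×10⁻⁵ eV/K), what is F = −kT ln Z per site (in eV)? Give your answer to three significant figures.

-0.105 eV

k_BT = 8.617×10⁻⁵ × 946 K = 0.081517 eV.
Eᵢ/kT = 0, 0.46125, 1.4476, 1.4844, 2.0609.
Z = Σ gᵢe^(−Eᵢ/kT) = 1·e^(−0) + 1·e^(−0.46125) + 2·e^(−1.4476) + 5·e^(−1.4844) + 3·e^(−2.0609) = 1.0000 + 0.63050 + 0.47027 + 1.1332 + 0.38202 = 3.6160.
F = −kT ln Z = −0.081517 × ln(3.6160) = −0.081517 × 1.2854 = -0.105 eV.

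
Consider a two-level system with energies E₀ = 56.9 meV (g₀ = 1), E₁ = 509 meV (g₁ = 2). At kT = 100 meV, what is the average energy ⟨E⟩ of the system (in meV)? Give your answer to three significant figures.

66.5 meV

Eᵢ/kT = 0.56900, 5.0900.
Z = Σ gᵢe^(−Eᵢ/kT) = 1·e^(−0.56900) + 2·e^(−5.0900) = 0.56609 + 0.012316 = 0.57841.
⟨E⟩ = Σ Eᵢ gᵢe^(−Eᵢ/kT) / Z = (56.9·0.56609 + 509·0.012316) / 0.57841 = 66.5 meV.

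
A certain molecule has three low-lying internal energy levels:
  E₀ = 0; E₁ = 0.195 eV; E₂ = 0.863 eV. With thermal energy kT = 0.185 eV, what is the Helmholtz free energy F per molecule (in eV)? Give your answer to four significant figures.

Eᵢ/kT = 0, 1.05405, 4.66486.
Z = Σ e^(−Eᵢ/kT) = e^(−0) + e^(−1.05405) + e^(−4.66486) = 1.00000 + 0.348523 + 0.00942057 = 1.35794.
F = −kT ln Z = −0.185 × ln(1.35794) = −0.185 × 0.305969 = -0.05660 eV.

-0.05660 eV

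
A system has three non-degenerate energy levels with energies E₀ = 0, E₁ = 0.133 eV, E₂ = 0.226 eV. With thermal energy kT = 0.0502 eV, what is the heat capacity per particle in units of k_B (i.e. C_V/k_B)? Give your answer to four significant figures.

Eᵢ/kT = 0, 2.64940, 4.50199.
Z = Σ e^(−Eᵢ/kT) = e^(−0) + e^(−2.64940) + e^(−4.50199) = 1.00000 + 0.0706936 + 0.0110869 = 1.08178.
⟨E⟩ = 0.0110077 eV, ⟨E²⟩ = 0.00167943 eV².
C_V/k_B = (⟨E²⟩ − ⟨E⟩²)/(kT)² = (0.00167943 − 0.000121169)/0.00252004 = 0.6183.

0.6183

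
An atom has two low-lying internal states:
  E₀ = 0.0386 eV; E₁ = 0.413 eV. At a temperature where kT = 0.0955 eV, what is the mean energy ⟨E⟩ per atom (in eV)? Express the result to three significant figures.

Eᵢ/kT = 0.40419, 4.3246.
Z = Σ e^(−Eᵢ/kT) = e^(−0.40419) + e^(−4.3246) = 0.66752 + 0.013239 = 0.68076.
⟨E⟩ = Σ Eᵢ e^(−Eᵢ/kT) / Z = (0.0386·0.66752 + 0.413·0.013239) / 0.68076 = 0.0459 eV.

0.0459 eV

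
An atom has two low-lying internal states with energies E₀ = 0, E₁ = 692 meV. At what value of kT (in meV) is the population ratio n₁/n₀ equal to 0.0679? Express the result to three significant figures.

257 meV

n₁/n₀ = exp[−(E₁−E₀)/kT] = 0.0679.
⇒ (E₁−E₀)/kT = ln(1/0.0679) = ln(14.728) = 2.6898.
kT = 692 meV / 2.6898 = 257 meV.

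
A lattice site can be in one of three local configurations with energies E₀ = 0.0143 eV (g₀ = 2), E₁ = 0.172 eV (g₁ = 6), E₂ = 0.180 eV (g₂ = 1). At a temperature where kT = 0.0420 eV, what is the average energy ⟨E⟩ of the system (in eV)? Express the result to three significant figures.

0.0260 eV

Eᵢ/kT = 0.34048, 4.0952, 4.2857.
Z = Σ gᵢe^(−Eᵢ/kT) = 2·e^(−0.34048) + 6·e^(−4.0952) + 1·e^(−4.2857) = 1.4229 + 0.099914 + 0.013764 = 1.5366.
⟨E⟩ = Σ Eᵢ gᵢe^(−Eᵢ/kT) / Z = (0.0143·1.4229 + 0.172·0.099914 + 0.180·0.013764) / 1.5366 = 0.0260 eV.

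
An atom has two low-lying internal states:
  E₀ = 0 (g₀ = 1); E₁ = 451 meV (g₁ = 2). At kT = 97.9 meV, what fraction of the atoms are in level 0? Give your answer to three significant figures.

0.980

Eᵢ/kT = 0, 4.6067.
Z = Σ gᵢe^(−Eᵢ/kT) = 1·e^(−0) + 2·e^(−4.6067) = 1.0000 + 0.019969 = 1.0200.
P₀ = g₀ e^(−E₀/kT) / Z = 1.0000/1.0200 = 0.980.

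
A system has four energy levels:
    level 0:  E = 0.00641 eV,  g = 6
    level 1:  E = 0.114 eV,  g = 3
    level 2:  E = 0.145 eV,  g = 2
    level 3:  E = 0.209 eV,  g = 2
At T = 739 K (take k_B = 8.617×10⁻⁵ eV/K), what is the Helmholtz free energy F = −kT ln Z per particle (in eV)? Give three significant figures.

k_BT = 8.617×10⁻⁵ × 739 K = 0.063680 eV.
Eᵢ/kT = 0.10066, 1.7902, 2.2770, 3.2820.
Z = Σ gᵢe^(−Eᵢ/kT) = 6·e^(−0.10066) + 3·e^(−1.7902) + 2·e^(−2.2770) + 2·e^(−3.2820) = 5.4254 + 0.50078 + 0.20518 + 0.075106 = 6.2065.
F = −kT ln Z = −0.063680 × ln(6.2065) = −0.063680 × 1.8256 = -0.116 eV.

-0.116 eV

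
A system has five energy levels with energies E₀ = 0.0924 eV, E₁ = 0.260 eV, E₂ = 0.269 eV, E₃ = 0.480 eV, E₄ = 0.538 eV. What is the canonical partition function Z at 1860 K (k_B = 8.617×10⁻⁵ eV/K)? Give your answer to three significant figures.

k_BT = 8.617×10⁻⁵ × 1860 K = 0.16028 eV.
Eᵢ/kT = 0.57649, 1.6222, 1.6783, 2.9948, 3.3566.
Z = Σ e^(−Eᵢ/kT) = e^(−0.57649) + e^(−1.6222) + e^(−1.6783) + e^(−2.9948) + e^(−3.3566) = 0.56187 + 0.19746 + 0.18669 + 0.050047 + 0.034854 = 1.0309.

Z = 1.03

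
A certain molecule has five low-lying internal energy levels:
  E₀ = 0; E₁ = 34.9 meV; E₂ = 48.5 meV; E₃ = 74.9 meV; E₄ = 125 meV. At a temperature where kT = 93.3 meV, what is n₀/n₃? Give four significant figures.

n₀/n₃ = exp[−(E₀−E₃)/kT] = exp(−(-74.9 meV)/(93.3 meV)) = exp(0.802787) = 2.232.

2.232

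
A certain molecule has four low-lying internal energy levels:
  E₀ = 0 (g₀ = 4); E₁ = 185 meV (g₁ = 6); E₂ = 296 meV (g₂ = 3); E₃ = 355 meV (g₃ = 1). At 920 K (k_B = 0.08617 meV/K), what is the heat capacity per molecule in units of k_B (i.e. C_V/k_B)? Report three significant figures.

0.813

k_BT = 0.08617 × 920 K = 79.276 meV.
Eᵢ/kT = 0, 2.3336, 3.7338, 4.4780.
Z = Σ gᵢe^(−Eᵢ/kT) = 4·e^(−0) + 6·e^(−2.3336) + 3·e^(−3.7338) + 1·e^(−4.4780) = 4.0000 + 0.58168 + 0.071706 + 0.011356 = 4.6647.
⟨E⟩ = 28.484 meV, ⟨E²⟩ = 5921.4 meV².
C_V/k_B = (⟨E²⟩ − ⟨E⟩²)/(kT)² = (5921.4 − 811.34)/6284.7 = 0.813.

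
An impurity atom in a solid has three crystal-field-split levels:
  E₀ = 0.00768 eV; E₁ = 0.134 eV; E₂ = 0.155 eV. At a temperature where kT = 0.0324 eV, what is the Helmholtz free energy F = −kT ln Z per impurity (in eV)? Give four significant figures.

0.006695 eV

Eᵢ/kT = 0.237037, 4.13580, 4.78395.
Z = Σ e^(−Eᵢ/kT) = e^(−0.237037) + e^(−4.13580) + e^(−4.78395) = 0.788962 + 0.0159899 + 0.00836290 = 0.813315.
F = −kT ln Z = −0.0324 × ln(0.813315) = −0.0324 × -0.206637 = 0.006695 eV.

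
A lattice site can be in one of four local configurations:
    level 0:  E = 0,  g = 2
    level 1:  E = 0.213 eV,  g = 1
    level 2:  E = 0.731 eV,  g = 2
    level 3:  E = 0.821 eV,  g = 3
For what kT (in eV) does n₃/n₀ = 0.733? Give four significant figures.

n₃/n₀ = (g₃/g₀) exp[−(E₃−E₀)/kT] = 0.733.
⇒ (E₃−E₀)/kT = ln((3/2)/0.733) = ln(2.04638) = 0.716072.
kT = 0.821 eV / 0.716072 = 1.147 eV.

1.147 eV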